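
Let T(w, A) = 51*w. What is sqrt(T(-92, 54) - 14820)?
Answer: 6*I*sqrt(542) ≈ 139.69*I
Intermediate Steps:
sqrt(T(-92, 54) - 14820) = sqrt(51*(-92) - 14820) = sqrt(-4692 - 14820) = sqrt(-19512) = 6*I*sqrt(542)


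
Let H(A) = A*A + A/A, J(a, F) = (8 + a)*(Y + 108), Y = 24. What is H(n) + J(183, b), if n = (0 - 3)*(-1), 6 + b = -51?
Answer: 25222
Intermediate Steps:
b = -57 (b = -6 - 51 = -57)
J(a, F) = 1056 + 132*a (J(a, F) = (8 + a)*(24 + 108) = (8 + a)*132 = 1056 + 132*a)
n = 3 (n = -3*(-1) = 3)
H(A) = 1 + A² (H(A) = A² + 1 = 1 + A²)
H(n) + J(183, b) = (1 + 3²) + (1056 + 132*183) = (1 + 9) + (1056 + 24156) = 10 + 25212 = 25222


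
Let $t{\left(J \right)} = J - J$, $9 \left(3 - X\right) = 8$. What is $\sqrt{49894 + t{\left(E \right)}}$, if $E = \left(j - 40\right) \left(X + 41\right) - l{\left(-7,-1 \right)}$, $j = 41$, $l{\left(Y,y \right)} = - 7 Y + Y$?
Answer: $\sqrt{49894} \approx 223.37$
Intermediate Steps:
$l{\left(Y,y \right)} = - 6 Y$
$X = \frac{19}{9}$ ($X = 3 - \frac{8}{9} = \frac{19}{9} \approx 2.1111$)
$E = \frac{10}{9}$ ($E = \left(41 - 40\right) \left(\frac{19}{9} + 41\right) - \left(-6\right) \left(-7\right) = 1 \cdot \frac{388}{9} - 42 = \frac{388}{9} - 42 = \frac{10}{9} \approx 1.1111$)
$t{\left(J \right)} = 0$
$\sqrt{49894 + t{\left(E \right)}} = \sqrt{49894 + 0} = \sqrt{49894}$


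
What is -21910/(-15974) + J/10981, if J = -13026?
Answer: 2322599/12529321 ≈ 0.18537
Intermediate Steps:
-21910/(-15974) + J/10981 = -21910/(-15974) - 13026/10981 = -21910*(-1/15974) - 13026*1/10981 = 1565/1141 - 13026/10981 = 2322599/12529321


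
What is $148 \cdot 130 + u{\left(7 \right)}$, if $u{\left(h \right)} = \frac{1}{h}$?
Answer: $\frac{134681}{7} \approx 19240.0$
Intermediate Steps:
$148 \cdot 130 + u{\left(7 \right)} = 148 \cdot 130 + \frac{1}{7} = 19240 + \frac{1}{7} = \frac{134681}{7}$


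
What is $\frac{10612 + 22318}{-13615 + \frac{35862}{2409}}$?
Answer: $- \frac{26442790}{10920891} \approx -2.4213$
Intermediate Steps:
$\frac{10612 + 22318}{-13615 + \frac{35862}{2409}} = \frac{32930}{-13615 + 35862 \cdot \frac{1}{2409}} = \frac{32930}{-13615 + \frac{11954}{803}} = \frac{32930}{- \frac{10920891}{803}} = 32930 \left(- \frac{803}{10920891}\right) = - \frac{26442790}{10920891}$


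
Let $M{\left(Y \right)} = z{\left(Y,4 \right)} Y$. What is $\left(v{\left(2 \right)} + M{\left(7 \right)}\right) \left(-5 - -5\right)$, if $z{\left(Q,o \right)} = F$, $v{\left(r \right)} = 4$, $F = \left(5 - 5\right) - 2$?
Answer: $0$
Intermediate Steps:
$F = -2$ ($F = 0 - 2 = -2$)
$z{\left(Q,o \right)} = -2$
$M{\left(Y \right)} = - 2 Y$
$\left(v{\left(2 \right)} + M{\left(7 \right)}\right) \left(-5 - -5\right) = \left(4 - 14\right) \left(-5 - -5\right) = \left(4 - 14\right) \left(-5 + 5\right) = \left(-10\right) 0 = 0$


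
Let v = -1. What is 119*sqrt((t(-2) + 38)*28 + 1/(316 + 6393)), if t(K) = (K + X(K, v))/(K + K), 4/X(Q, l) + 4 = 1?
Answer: 119*sqrt(440474584647)/20127 ≈ 3924.0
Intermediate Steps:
X(Q, l) = -4/3 (X(Q, l) = 4/(-4 + 1) = 4/(-3) = 4*(-1/3) = -4/3)
t(K) = (-4/3 + K)/(2*K) (t(K) = (K - 4/3)/(K + K) = (-4/3 + K)/((2*K)) = (-4/3 + K)*(1/(2*K)) = (-4/3 + K)/(2*K))
119*sqrt((t(-2) + 38)*28 + 1/(316 + 6393)) = 119*sqrt(((1/6)*(-4 + 3*(-2))/(-2) + 38)*28 + 1/(316 + 6393)) = 119*sqrt(((1/6)*(-1/2)*(-4 - 6) + 38)*28 + 1/6709) = 119*sqrt(((1/6)*(-1/2)*(-10) + 38)*28 + 1/6709) = 119*sqrt((5/6 + 38)*28 + 1/6709) = 119*sqrt((233/6)*28 + 1/6709) = 119*sqrt(3262/3 + 1/6709) = 119*sqrt(21884761/20127) = 119*(sqrt(440474584647)/20127) = 119*sqrt(440474584647)/20127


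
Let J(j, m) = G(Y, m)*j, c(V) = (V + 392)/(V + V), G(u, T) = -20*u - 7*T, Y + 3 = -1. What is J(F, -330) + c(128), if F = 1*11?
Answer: 841345/32 ≈ 26292.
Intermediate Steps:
Y = -4 (Y = -3 - 1 = -4)
c(V) = (392 + V)/(2*V) (c(V) = (392 + V)/((2*V)) = (392 + V)*(1/(2*V)) = (392 + V)/(2*V))
F = 11
J(j, m) = j*(80 - 7*m) (J(j, m) = (-20*(-4) - 7*m)*j = (80 - 7*m)*j = j*(80 - 7*m))
J(F, -330) + c(128) = 11*(80 - 7*(-330)) + (½)*(392 + 128)/128 = 11*(80 + 2310) + (½)*(1/128)*520 = 11*2390 + 65/32 = 26290 + 65/32 = 841345/32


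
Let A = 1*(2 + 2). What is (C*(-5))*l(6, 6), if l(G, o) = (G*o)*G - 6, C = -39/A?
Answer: 20475/2 ≈ 10238.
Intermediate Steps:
A = 4 (A = 1*4 = 4)
C = -39/4 ≈ -9.7500
l(G, o) = -6 + o*G² (l(G, o) = o*G² - 6 = -6 + o*G²)
(C*(-5))*l(6, 6) = (-39/4*(-5))*(-6 + 6*6²) = 195*(-6 + 6*36)/4 = 195*(-6 + 216)/4 = (195/4)*210 = 20475/2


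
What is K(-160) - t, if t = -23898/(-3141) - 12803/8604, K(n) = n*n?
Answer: 76853199359/3002796 ≈ 25594.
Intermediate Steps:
K(n) = n**2
t = 18378241/3002796 (t = -23898*(-1/3141) - 12803*1/8604 = 7966/1047 - 12803/8604 = 18378241/3002796 ≈ 6.1204)
K(-160) - t = (-160)**2 - 1*18378241/3002796 = 25600 - 18378241/3002796 = 76853199359/3002796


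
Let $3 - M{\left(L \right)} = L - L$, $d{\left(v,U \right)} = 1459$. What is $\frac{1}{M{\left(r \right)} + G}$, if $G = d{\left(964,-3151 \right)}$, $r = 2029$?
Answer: $\frac{1}{1462} \approx 0.00068399$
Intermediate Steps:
$G = 1459$
$M{\left(L \right)} = 3$ ($M{\left(L \right)} = 3 - \left(L - L\right) = 3 - 0 = 3 + 0 = 3$)
$\frac{1}{M{\left(r \right)} + G} = \frac{1}{3 + 1459} = \frac{1}{1462}$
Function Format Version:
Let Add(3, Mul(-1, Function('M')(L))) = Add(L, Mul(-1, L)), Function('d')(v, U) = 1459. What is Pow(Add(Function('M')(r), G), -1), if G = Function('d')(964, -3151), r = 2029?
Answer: Rational(1, 1462) ≈ 0.00068399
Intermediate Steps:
G = 1459
Function('M')(L) = 3 (Function('M')(L) = Add(3, Mul(-1, Add(L, Mul(-1, L)))) = Add(3, Mul(-1, 0)) = Add(3, 0) = 3)
Pow(Add(Function('M')(r), G), -1) = Pow(Add(3, 1459), -1) = Pow(1462, -1) = Rational(1, 1462)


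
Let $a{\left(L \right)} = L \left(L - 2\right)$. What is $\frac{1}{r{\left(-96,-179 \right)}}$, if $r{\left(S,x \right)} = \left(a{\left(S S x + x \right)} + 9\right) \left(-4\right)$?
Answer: $- \frac{1}{10887940897376} \approx -9.1845 \cdot 10^{-14}$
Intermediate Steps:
$a{\left(L \right)} = L \left(-2 + L\right)$
$r{\left(S,x \right)} = -36 - 4 \left(x + x S^{2}\right) \left(-2 + x + x S^{2}\right)$ ($r{\left(S,x \right)} = \left(\left(S S x + x\right) \left(-2 + \left(S S x + x\right)\right) + 9\right) \left(-4\right) = \left(\left(S^{2} x + x\right) \left(-2 + \left(S^{2} x + x\right)\right) + 9\right) \left(-4\right) = \left(\left(x S^{2} + x\right) \left(-2 + \left(x S^{2} + x\right)\right) + 9\right) \left(-4\right) = \left(\left(x + x S^{2}\right) \left(-2 + \left(x + x S^{2}\right)\right) + 9\right) \left(-4\right) = \left(\left(x + x S^{2}\right) \left(-2 + x + x S^{2}\right) + 9\right) \left(-4\right) = \left(9 + \left(x + x S^{2}\right) \left(-2 + x + x S^{2}\right)\right) \left(-4\right) = -36 - 4 \left(x + x S^{2}\right) \left(-2 + x + x S^{2}\right)$)
$\frac{1}{r{\left(-96,-179 \right)}} = \frac{1}{-36 - - 716 \left(1 + \left(-96\right)^{2}\right) \left(-2 - 179 \left(1 + \left(-96\right)^{2}\right)\right)} = \frac{1}{-36 - - 716 \left(1 + 9216\right) \left(-2 - 179 \left(1 + 9216\right)\right)} = \frac{1}{-36 - \left(-716\right) 9217 \left(-2 - 1649843\right)} = \frac{1}{-36 - \left(-716\right) 9217 \left(-1649845\right)} = \frac{1}{-36 - 10887940897340} = \frac{1}{-10887940897376} = - \frac{1}{10887940897376}$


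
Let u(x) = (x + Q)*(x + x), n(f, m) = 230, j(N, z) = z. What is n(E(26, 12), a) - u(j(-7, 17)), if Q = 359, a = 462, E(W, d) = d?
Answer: -12554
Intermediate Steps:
u(x) = 2*x*(359 + x) (u(x) = (x + 359)*(x + x) = (359 + x)*(2*x) = 2*x*(359 + x))
n(E(26, 12), a) - u(j(-7, 17)) = 230 - 2*17*(359 + 17) = 230 - 2*17*376 = 230 - 1*12784 = 230 - 12784 = -12554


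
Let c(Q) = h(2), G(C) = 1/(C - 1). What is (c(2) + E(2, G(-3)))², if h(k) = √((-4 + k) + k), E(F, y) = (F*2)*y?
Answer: 1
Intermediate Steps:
G(C) = 1/(-1 + C)
E(F, y) = 2*F*y (E(F, y) = (2*F)*y = 2*F*y)
h(k) = √(-4 + 2*k)
c(Q) = 0 (c(Q) = √(-4 + 2*2) = √(-4 + 4) = √0 = 0)
(c(2) + E(2, G(-3)))² = (0 + 2*2/(-1 - 3))² = (0 + 2*2/(-4))² = (0 + 2*2*(-¼))² = (0 - 1)² = (-1)² = 1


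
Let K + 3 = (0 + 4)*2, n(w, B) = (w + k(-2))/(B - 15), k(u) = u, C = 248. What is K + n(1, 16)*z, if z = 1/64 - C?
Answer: 16191/64 ≈ 252.98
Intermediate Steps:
n(w, B) = (-2 + w)/(-15 + B) (n(w, B) = (w - 2)/(B - 15) = (-2 + w)/(-15 + B))
z = -15871/64 (z = 1/64 - 1*248 = 1/64 - 248 = -15871/64 ≈ -247.98)
K = 5 (K = -3 + (0 + 4)*2 = -3 + 4*2 = -3 + 8 = 5)
K + n(1, 16)*z = 5 + ((-2 + 1)/(-15 + 16))*(-15871/64) = 5 + (-1/1)*(-15871/64) = 5 + (1*(-1))*(-15871/64) = 5 - 1*(-15871/64) = 5 + 15871/64 = 16191/64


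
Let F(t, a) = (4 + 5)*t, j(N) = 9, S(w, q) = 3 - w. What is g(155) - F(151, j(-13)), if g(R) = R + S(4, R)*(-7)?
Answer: -1197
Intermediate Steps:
F(t, a) = 9*t
g(R) = 7 + R (g(R) = R + (3 - 1*4)*(-7) = R + (3 - 4)*(-7) = R - 1*(-7) = R + 7 = 7 + R)
g(155) - F(151, j(-13)) = (7 + 155) - 9*151 = 162 - 1*1359 = 162 - 1359 = -1197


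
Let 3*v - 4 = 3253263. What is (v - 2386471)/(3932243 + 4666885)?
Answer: -1953073/12898692 ≈ -0.15142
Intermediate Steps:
v = 3253267/3 (v = 4/3 + (1/3)*3253263 = 4/3 + 1084421 = 3253267/3 ≈ 1.0844e+6)
(v - 2386471)/(3932243 + 4666885) = (3253267/3 - 2386471)/(3932243 + 4666885) = -3906146/3/8599128 = -3906146/3*1/8599128 = -1953073/12898692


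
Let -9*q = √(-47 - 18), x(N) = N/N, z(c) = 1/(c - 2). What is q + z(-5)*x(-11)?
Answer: -⅐ - I*√65/9 ≈ -0.14286 - 0.89581*I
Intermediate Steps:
z(c) = 1/(-2 + c)
x(N) = 1
q = -I*√65/9 (q = -√(-47 - 18)/9 = -I*√65/9 ≈ -0.89581*I)
q + z(-5)*x(-11) = -I*√65/9 + 1/(-2 - 5) = -I*√65/9 + 1/(-7) = -I*√65/9 - ⅐*1 = -I*√65/9 - ⅐ = -⅐ - I*√65/9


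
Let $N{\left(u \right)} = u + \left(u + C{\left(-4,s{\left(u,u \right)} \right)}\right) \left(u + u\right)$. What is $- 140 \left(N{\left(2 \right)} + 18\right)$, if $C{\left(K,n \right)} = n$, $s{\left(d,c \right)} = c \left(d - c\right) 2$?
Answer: $-3920$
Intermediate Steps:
$s{\left(d,c \right)} = 2 c \left(d - c\right)$
$N{\left(u \right)} = u + 2 u^{2}$ ($N{\left(u \right)} = u + \left(u + 2 u \left(u - u\right)\right) \left(u + u\right) = u + \left(u + 2 u 0\right) 2 u = u + \left(u + 0\right) 2 u = u + u 2 u = u + 2 u^{2}$)
$- 140 \left(N{\left(2 \right)} + 18\right) = - 140 \left(2 \left(1 + 2 \cdot 2\right) + 18\right) = - 140 \left(2 \left(1 + 4\right) + 18\right) = - 140 \left(2 \cdot 5 + 18\right) = - 140 \left(10 + 18\right) = \left(-140\right) 28 = -3920$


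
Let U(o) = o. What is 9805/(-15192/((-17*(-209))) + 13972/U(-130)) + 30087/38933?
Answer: -87383989921219/1004811596554 ≈ -86.966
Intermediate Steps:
9805/(-15192/((-17*(-209))) + 13972/U(-130)) + 30087/38933 = 9805/(-15192/((-17*(-209))) + 13972/(-130)) + 30087/38933 = 9805/(-15192/3553 + 13972*(-1/130)) + 30087*(1/38933) = 9805/(-15192*1/3553 - 6986/65) + 30087/38933 = 9805/(-15192/3553 - 6986/65) + 30087/38933 = 9805/(-25808738/230945) + 30087/38933 = 9805*(-230945/25808738) + 30087/38933 = -2264415725/25808738 + 30087/38933 = -87383989921219/1004811596554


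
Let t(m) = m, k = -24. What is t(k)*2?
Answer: -48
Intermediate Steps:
t(k)*2 = -24*2 = -48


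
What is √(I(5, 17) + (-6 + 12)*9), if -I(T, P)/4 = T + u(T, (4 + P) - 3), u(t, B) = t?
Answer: √14 ≈ 3.7417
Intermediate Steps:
I(T, P) = -8*T (I(T, P) = -4*(T + T) = -8*T)
√(I(5, 17) + (-6 + 12)*9) = √(-8*5 + (-6 + 12)*9) = √(-40 + 6*9) = √(-40 + 54) = √14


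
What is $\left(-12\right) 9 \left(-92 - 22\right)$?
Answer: $12312$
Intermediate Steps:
$\left(-12\right) 9 \left(-92 - 22\right) = \left(-108\right) \left(-114\right) = 12312$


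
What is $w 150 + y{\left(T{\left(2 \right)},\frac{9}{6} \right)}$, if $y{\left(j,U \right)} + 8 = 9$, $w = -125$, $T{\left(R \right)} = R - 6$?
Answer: $-18749$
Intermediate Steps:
$T{\left(R \right)} = -6 + R$ ($T{\left(R \right)} = R - 6 = -6 + R$)
$y{\left(j,U \right)} = 1$ ($y{\left(j,U \right)} = -8 + 9 = 1$)
$w 150 + y{\left(T{\left(2 \right)},\frac{9}{6} \right)} = \left(-125\right) 150 + 1 = -18750 + 1 = -18749$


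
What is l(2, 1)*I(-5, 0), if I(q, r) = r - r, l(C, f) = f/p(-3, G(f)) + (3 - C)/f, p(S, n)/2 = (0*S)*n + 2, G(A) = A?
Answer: 0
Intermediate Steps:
p(S, n) = 4 (p(S, n) = 2*((0*S)*n + 2) = 2*(0*n + 2) = 2*(0 + 2) = 2*2 = 4)
l(C, f) = f/4 + (3 - C)/f
I(q, r) = 0
l(2, 1)*I(-5, 0) = ((3 - 1*2 + (¼)*1²)/1)*0 = (1*(3 - 2 + (¼)*1))*0 = (1*(3 - 2 + ¼))*0 = (1*(5/4))*0 = (5/4)*0 = 0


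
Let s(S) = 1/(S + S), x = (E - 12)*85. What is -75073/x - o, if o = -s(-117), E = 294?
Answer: -1465921/467415 ≈ -3.1362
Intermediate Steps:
x = 23970 (x = (294 - 12)*85 = 282*85 = 23970)
s(S) = 1/(2*S)
o = 1/234 (o = -1/(2*(-117)) = -(-1)/(2*117) = -1*(-1/234) = 1/234 ≈ 0.0042735)
-75073/x - o = -75073/23970 - 1*1/234 = -75073*1/23970 - 1/234 = -75073/23970 - 1/234 = -1465921/467415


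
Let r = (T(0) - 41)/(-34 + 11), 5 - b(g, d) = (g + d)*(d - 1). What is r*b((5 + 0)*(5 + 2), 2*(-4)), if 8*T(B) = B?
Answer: 10168/23 ≈ 442.09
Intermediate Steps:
T(B) = B/8
b(g, d) = 5 - (-1 + d)*(d + g) (b(g, d) = 5 - (g + d)*(d - 1) = 5 - (d + g)*(-1 + d) = 5 - (-1 + d)*(d + g))
r = 41/23 (r = ((⅛)*0 - 41)/(-34 + 11) = (0 - 41)/(-23) = -41*(-1/23) = 41/23 ≈ 1.7826)
r*b((5 + 0)*(5 + 2), 2*(-4)) = 41*(5 + 2*(-4) + (5 + 0)*(5 + 2) - (2*(-4))² - 2*(-4)*(5 + 0)*(5 + 2))/23 = 41*(5 - 8 + 5*7 - 1*(-8)² - 1*(-8)*5*7)/23 = 41*(5 - 8 + 35 - 1*64 - 1*(-8)*35)/23 = 41*(5 - 8 + 35 - 64 + 280)/23 = (41/23)*248 = 10168/23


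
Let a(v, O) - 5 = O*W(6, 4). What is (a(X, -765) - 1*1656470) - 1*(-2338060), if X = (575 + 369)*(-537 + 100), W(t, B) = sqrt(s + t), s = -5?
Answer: 680830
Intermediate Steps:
W(t, B) = sqrt(-5 + t)
X = -412528 (X = 944*(-437) = -412528)
a(v, O) = 5 + O (a(v, O) = 5 + O*sqrt(-5 + 6) = 5 + O*sqrt(1) = 5 + O*1 = 5 + O)
(a(X, -765) - 1*1656470) - 1*(-2338060) = ((5 - 765) - 1*1656470) - 1*(-2338060) = (-760 - 1656470) + 2338060 = -1657230 + 2338060 = 680830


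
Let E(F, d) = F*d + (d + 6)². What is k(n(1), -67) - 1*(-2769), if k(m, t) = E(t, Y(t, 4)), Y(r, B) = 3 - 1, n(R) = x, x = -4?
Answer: 2699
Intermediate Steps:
n(R) = -4
Y(r, B) = 2
E(F, d) = (6 + d)² + F*d (E(F, d) = F*d + (6 + d)² = (6 + d)² + F*d)
k(m, t) = 64 + 2*t (k(m, t) = (6 + 2)² + t*2 = 8² + 2*t = 64 + 2*t)
k(n(1), -67) - 1*(-2769) = (64 + 2*(-67)) - 1*(-2769) = (64 - 134) + 2769 = -70 + 2769 = 2699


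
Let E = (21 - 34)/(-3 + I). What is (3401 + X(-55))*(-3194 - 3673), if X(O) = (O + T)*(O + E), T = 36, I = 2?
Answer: -28834533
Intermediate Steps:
E = 13 (E = (21 - 34)/(-3 + 2) = -13/(-1) = -13*(-1) = 13)
X(O) = (13 + O)*(36 + O) (X(O) = (O + 36)*(O + 13) = (36 + O)*(13 + O) = (13 + O)*(36 + O))
(3401 + X(-55))*(-3194 - 3673) = (3401 + (468 + (-55)² + 49*(-55)))*(-3194 - 3673) = (3401 + (468 + 3025 - 2695))*(-6867) = (3401 + 798)*(-6867) = 4199*(-6867) = -28834533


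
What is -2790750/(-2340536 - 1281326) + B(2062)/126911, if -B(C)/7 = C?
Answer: 150949458571/229827064141 ≈ 0.65680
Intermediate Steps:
B(C) = -7*C
-2790750/(-2340536 - 1281326) + B(2062)/126911 = -2790750/(-2340536 - 1281326) - 7*2062/126911 = -2790750/(-3621862) - 14434*1/126911 = -2790750*(-1/3621862) - 14434/126911 = 1395375/1810931 - 14434/126911 = 150949458571/229827064141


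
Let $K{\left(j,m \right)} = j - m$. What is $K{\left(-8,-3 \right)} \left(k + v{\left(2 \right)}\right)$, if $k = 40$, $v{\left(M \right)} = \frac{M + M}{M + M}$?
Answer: $-205$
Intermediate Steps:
$v{\left(M \right)} = 1$ ($v{\left(M \right)} = \frac{2 M}{2 M} = 2 M \frac{1}{2 M} = 1$)
$K{\left(-8,-3 \right)} \left(k + v{\left(2 \right)}\right) = \left(-8 - -3\right) \left(40 + 1\right) = \left(-8 + 3\right) 41 = \left(-5\right) 41 = -205$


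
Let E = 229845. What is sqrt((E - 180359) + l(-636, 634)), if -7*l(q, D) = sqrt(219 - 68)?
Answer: sqrt(2424814 - 7*sqrt(151))/7 ≈ 222.45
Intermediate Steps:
l(q, D) = -sqrt(151)/7 (l(q, D) = -sqrt(219 - 68)/7 = -sqrt(151)/7)
sqrt((E - 180359) + l(-636, 634)) = sqrt((229845 - 180359) - sqrt(151)/7) = sqrt(49486 - sqrt(151)/7)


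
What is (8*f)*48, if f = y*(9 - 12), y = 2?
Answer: -2304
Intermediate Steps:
f = -6 (f = 2*(9 - 12) = 2*(-3) = -6)
(8*f)*48 = (8*(-6))*48 = -48*48 = -2304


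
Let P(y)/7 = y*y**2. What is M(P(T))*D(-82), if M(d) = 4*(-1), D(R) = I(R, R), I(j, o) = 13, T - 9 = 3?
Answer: -52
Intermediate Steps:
T = 12 (T = 9 + 3 = 12)
P(y) = 7*y**3 (P(y) = 7*(y*y**2) = 7*y**3)
D(R) = 13
M(d) = -4
M(P(T))*D(-82) = -4*13 = -52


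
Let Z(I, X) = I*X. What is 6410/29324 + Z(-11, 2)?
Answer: -319359/14662 ≈ -21.781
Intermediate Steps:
6410/29324 + Z(-11, 2) = 6410/29324 - 11*2 = 6410*(1/29324) - 22 = 3205/14662 - 22 = -319359/14662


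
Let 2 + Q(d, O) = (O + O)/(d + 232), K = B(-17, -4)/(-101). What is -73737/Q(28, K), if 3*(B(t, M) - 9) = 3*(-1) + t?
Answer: 2904500430/78787 ≈ 36865.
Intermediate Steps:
B(t, M) = 8 + t/3 (B(t, M) = 9 + (3*(-1) + t)/3 = 9 + (-3 + t)/3 = 9 + (-1 + t/3) = 8 + t/3)
K = -7/303 (K = (8 + (⅓)*(-17))/(-101) = (8 - 17/3)*(-1/101) = (7/3)*(-1/101) = -7/303 ≈ -0.023102)
Q(d, O) = -2 + 2*O/(232 + d) (Q(d, O) = -2 + (O + O)/(d + 232) = -2 + (2*O)/(232 + d) = -2 + 2*O/(232 + d))
-73737/Q(28, K) = -73737*(232 + 28)/(2*(-232 - 7/303 - 1*28)) = -73737*130/(-232 - 7/303 - 28) = -73737/(2*(1/260)*(-78787/303)) = -73737/(-78787/39390) = -73737*(-39390/78787) = 2904500430/78787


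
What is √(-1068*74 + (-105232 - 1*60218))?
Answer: I*√244482 ≈ 494.45*I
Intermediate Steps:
√(-1068*74 + (-105232 - 1*60218)) = √(-79032 + (-105232 - 60218)) = √(-79032 - 165450) = √(-244482) = I*√244482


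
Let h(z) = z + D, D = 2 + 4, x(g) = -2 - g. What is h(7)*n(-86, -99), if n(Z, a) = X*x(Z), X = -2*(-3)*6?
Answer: 39312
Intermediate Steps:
D = 6
X = 36 (X = 6*6 = 36)
h(z) = 6 + z (h(z) = z + 6 = 6 + z)
n(Z, a) = -72 - 36*Z (n(Z, a) = 36*(-2 - Z) = -72 - 36*Z)
h(7)*n(-86, -99) = (6 + 7)*(-72 - 36*(-86)) = 13*(-72 + 3096) = 13*3024 = 39312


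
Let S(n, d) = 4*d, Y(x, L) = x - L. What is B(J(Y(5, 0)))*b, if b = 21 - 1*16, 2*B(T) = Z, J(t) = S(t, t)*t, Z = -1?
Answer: -5/2 ≈ -2.5000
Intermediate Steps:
J(t) = 4*t² (J(t) = (4*t)*t = 4*t²)
B(T) = -½ (B(T) = (½)*(-1) = -½)
b = 5 (b = 21 - 16 = 5)
B(J(Y(5, 0)))*b = -½*5 = -5/2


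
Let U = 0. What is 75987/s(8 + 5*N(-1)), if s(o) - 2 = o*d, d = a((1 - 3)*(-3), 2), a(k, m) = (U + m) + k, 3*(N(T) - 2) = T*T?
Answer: 227961/478 ≈ 476.91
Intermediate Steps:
N(T) = 2 + T²/3 (N(T) = 2 + (T*T)/3 = 2 + T²/3)
a(k, m) = k + m (a(k, m) = (0 + m) + k = m + k = k + m)
d = 8 (d = (1 - 3)*(-3) + 2 = -2*(-3) + 2 = 6 + 2 = 8)
s(o) = 2 + 8*o (s(o) = 2 + o*8 = 2 + 8*o)
75987/s(8 + 5*N(-1)) = 75987/(2 + 8*(8 + 5*(2 + (⅓)*(-1)²))) = 75987/(2 + 8*(8 + 5*(2 + (⅓)*1))) = 75987/(2 + 8*(8 + 5*(2 + ⅓))) = 75987/(2 + 8*(8 + 5*(7/3))) = 75987/(2 + 8*(8 + 35/3)) = 75987/(2 + 8*(59/3)) = 75987/(2 + 472/3) = 75987/(478/3) = 75987*(3/478) = 227961/478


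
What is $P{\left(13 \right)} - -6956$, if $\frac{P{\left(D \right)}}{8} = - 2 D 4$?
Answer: $6124$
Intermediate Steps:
$P{\left(D \right)} = - 64 D$ ($P{\left(D \right)} = 8 - 2 D 4 = 8 \left(- 8 D\right) = - 64 D$)
$P{\left(13 \right)} - -6956 = \left(-64\right) 13 - -6956 = -832 + 6956 = 6124$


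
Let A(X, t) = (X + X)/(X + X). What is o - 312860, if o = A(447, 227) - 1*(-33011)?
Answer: -279848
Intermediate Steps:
A(X, t) = 1 (A(X, t) = (2*X)/((2*X)) = (2*X)*(1/(2*X)) = 1)
o = 33012 (o = 1 - 1*(-33011) = 1 + 33011 = 33012)
o - 312860 = 33012 - 312860 = -279848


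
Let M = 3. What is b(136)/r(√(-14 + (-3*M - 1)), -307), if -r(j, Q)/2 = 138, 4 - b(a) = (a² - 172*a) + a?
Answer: -397/23 ≈ -17.261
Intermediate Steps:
b(a) = 4 - a² + 171*a (b(a) = 4 - ((a² - 172*a) + a) = 4 - (a² - 171*a) = 4 + (-a² + 171*a) = 4 - a² + 171*a)
r(j, Q) = -276 (r(j, Q) = -2*138 = -276)
b(136)/r(√(-14 + (-3*M - 1)), -307) = (4 - 1*136² + 171*136)/(-276) = (4 - 1*18496 + 23256)*(-1/276) = (4 - 18496 + 23256)*(-1/276) = 4764*(-1/276) = -397/23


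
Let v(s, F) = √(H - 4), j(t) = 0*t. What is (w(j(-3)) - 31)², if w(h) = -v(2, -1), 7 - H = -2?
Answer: (31 + √5)² ≈ 1104.6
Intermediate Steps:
j(t) = 0
H = 9 (H = 7 - 1*(-2) = 7 + 2 = 9)
v(s, F) = √5 (v(s, F) = √(9 - 4) = √5)
w(h) = -√5
(w(j(-3)) - 31)² = (-√5 - 31)² = (-31 - √5)²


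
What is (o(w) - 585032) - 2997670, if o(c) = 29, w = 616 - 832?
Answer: -3582673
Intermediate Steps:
w = -216
(o(w) - 585032) - 2997670 = (29 - 585032) - 2997670 = -585003 - 2997670 = -3582673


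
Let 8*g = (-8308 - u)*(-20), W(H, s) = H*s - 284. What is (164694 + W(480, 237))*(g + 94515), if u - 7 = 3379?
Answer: 34423537500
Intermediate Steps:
u = 3386 (u = 7 + 3379 = 3386)
W(H, s) = -284 + H*s
g = 29235 (g = ((-8308 - 1*3386)*(-20))/8 = ((-8308 - 3386)*(-20))/8 = (-11694*(-20))/8 = (1/8)*233880 = 29235)
(164694 + W(480, 237))*(g + 94515) = (164694 + (-284 + 480*237))*(29235 + 94515) = (164694 + (-284 + 113760))*123750 = (164694 + 113476)*123750 = 278170*123750 = 34423537500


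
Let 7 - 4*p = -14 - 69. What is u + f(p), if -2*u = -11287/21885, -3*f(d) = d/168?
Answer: 522647/2451120 ≈ 0.21323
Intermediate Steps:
p = 45/2 (p = 7/4 - (-14 - 69)/4 = 7/4 - ¼*(-83) = 7/4 + 83/4 = 45/2 ≈ 22.500)
f(d) = -d/504 (f(d) = -d/(3*168) = -d/504)
u = 11287/43770 (u = -(-11287)/(2*21885) = -½*(-11287/21885) = 11287/43770 ≈ 0.25787)
u + f(p) = 11287/43770 - 1/504*45/2 = 11287/43770 - 5/112 = 522647/2451120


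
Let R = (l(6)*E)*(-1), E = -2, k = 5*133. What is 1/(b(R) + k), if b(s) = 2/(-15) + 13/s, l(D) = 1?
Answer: 30/20141 ≈ 0.0014895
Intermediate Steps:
k = 665
R = 2 (R = (1*(-2))*(-1) = -2*(-1) = 2)
b(s) = -2/15 + 13/s (b(s) = 2*(-1/15) + 13/s = -2/15 + 13/s)
1/(b(R) + k) = 1/((-2/15 + 13/2) + 665) = 1/(191/30 + 665) = 1/(20141/30) = 30/20141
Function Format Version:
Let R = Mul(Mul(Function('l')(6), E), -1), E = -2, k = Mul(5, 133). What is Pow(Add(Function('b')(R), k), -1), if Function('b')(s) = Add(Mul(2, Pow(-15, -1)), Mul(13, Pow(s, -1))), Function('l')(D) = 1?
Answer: Rational(30, 20141) ≈ 0.0014895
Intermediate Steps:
k = 665
R = 2 (R = Mul(Mul(1, -2), -1) = Mul(-2, -1) = 2)
Function('b')(s) = Add(Rational(-2, 15), Mul(13, Pow(s, -1))) (Function('b')(s) = Add(Mul(2, Rational(-1, 15)), Mul(13, Pow(s, -1))) = Add(Rational(-2, 15), Mul(13, Pow(s, -1))))
Pow(Add(Function('b')(R), k), -1) = Pow(Add(Add(Rational(-2, 15), Mul(13, Pow(2, -1))), 665), -1) = Pow(Add(Add(Rational(-2, 15), Mul(13, Rational(1, 2))), 665), -1) = Pow(Add(Add(Rational(-2, 15), Rational(13, 2)), 665), -1) = Pow(Add(Rational(191, 30), 665), -1) = Pow(Rational(20141, 30), -1) = Rational(30, 20141)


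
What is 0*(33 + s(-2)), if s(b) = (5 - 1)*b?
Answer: 0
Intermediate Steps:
s(b) = 4*b
0*(33 + s(-2)) = 0*(33 + 4*(-2)) = 0*(33 - 8) = 0*25 = 0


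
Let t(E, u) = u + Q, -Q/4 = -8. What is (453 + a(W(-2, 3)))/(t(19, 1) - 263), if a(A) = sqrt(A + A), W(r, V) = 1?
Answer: -453/230 - sqrt(2)/230 ≈ -1.9757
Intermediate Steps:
Q = 32 (Q = -4*(-8) = 32)
a(A) = sqrt(2)*sqrt(A) (a(A) = sqrt(2*A) = sqrt(2)*sqrt(A))
t(E, u) = 32 + u (t(E, u) = u + 32 = 32 + u)
(453 + a(W(-2, 3)))/(t(19, 1) - 263) = (453 + sqrt(2)*sqrt(1))/((32 + 1) - 263) = (453 + sqrt(2)*1)/(33 - 263) = (453 + sqrt(2))/(-230) = (453 + sqrt(2))*(-1/230) = -453/230 - sqrt(2)/230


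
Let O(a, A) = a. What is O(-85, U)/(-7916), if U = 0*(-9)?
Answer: 85/7916 ≈ 0.010738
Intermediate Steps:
U = 0
O(-85, U)/(-7916) = -85/(-7916) = -85*(-1/7916) = 85/7916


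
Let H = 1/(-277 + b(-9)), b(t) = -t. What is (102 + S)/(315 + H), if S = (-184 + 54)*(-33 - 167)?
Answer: 6995336/84419 ≈ 82.865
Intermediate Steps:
S = 26000 (S = -130*(-200) = 26000)
H = -1/268 (H = 1/(-277 - 1*(-9)) = 1/(-277 + 9) = 1/(-268) = -1/268 ≈ -0.0037313)
(102 + S)/(315 + H) = (102 + 26000)/(315 - 1/268) = 26102/(84419/268) = 26102*(268/84419) = 6995336/84419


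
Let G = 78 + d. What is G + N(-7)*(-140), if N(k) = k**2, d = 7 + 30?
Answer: -6745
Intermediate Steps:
d = 37
G = 115 (G = 78 + 37 = 115)
G + N(-7)*(-140) = 115 + (-7)**2*(-140) = 115 + 49*(-140) = 115 - 6860 = -6745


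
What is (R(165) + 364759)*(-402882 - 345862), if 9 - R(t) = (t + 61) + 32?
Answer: -272924675440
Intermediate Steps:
R(t) = -84 - t (R(t) = 9 - ((t + 61) + 32) = 9 - ((61 + t) + 32) = 9 - (93 + t) = 9 + (-93 - t) = -84 - t)
(R(165) + 364759)*(-402882 - 345862) = ((-84 - 1*165) + 364759)*(-402882 - 345862) = ((-84 - 165) + 364759)*(-748744) = (-249 + 364759)*(-748744) = 364510*(-748744) = -272924675440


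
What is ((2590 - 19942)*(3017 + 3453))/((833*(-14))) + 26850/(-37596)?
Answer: 351707795795/36537046 ≈ 9626.1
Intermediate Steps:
((2590 - 19942)*(3017 + 3453))/((833*(-14))) + 26850/(-37596) = -17352*6470/(-11662) + 26850*(-1/37596) = -112267440*(-1/11662) - 4475/6266 = 56133720/5831 - 4475/6266 = 351707795795/36537046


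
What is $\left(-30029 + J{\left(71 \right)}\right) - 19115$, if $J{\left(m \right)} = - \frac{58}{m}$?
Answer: $- \frac{3489282}{71} \approx -49145.0$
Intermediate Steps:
$\left(-30029 + J{\left(71 \right)}\right) - 19115 = \left(-30029 - \frac{58}{71}\right) - 19115 = - \frac{2132117}{71} - 19115 = - \frac{3489282}{71}$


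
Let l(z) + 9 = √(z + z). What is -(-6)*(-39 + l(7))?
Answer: -288 + 6*√14 ≈ -265.55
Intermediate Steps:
l(z) = -9 + √2*√z (l(z) = -9 + √(z + z) = -9 + √(2*z) = -9 + √2*√z)
-(-6)*(-39 + l(7)) = -(-6)*(-39 + (-9 + √2*√7)) = -(-6)*(-39 + (-9 + √14)) = -(-6)*(-48 + √14) = -(288 - 6*√14) = -288 + 6*√14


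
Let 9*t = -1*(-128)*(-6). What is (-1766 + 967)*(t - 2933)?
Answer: 7234945/3 ≈ 2.4116e+6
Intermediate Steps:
t = -256/3 (t = (-1*(-128)*(-6))/9 = (128*(-6))/9 = (⅑)*(-768) = -256/3 ≈ -85.333)
(-1766 + 967)*(t - 2933) = (-1766 + 967)*(-256/3 - 2933) = -799*(-9055/3) = 7234945/3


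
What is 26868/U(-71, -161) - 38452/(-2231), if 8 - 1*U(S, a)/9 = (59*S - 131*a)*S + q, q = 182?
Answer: 34607988461/2007679131 ≈ 17.238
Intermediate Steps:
U(S, a) = -1566 - 9*S*(-131*a + 59*S) (U(S, a) = 72 - 9*((59*S - 131*a)*S + 182) = 72 - 9*((-131*a + 59*S)*S + 182) = 72 - 9*(S*(-131*a + 59*S) + 182) = 72 - 9*(182 + S*(-131*a + 59*S)) = 72 + (-1638 - 9*S*(-131*a + 59*S)) = -1566 - 9*S*(-131*a + 59*S))
26868/U(-71, -161) - 38452/(-2231) = 26868/(-1566 - 531*(-71)² + 1179*(-71)*(-161)) - 38452/(-2231) = 26868/(-1566 - 531*5041 + 13477149) - 38452*(-1/2231) = 26868/(-1566 - 2676771 + 13477149) + 38452/2231 = 26868/10798812 + 38452/2231 = 26868*(1/10798812) + 38452/2231 = 2239/899901 + 38452/2231 = 34607988461/2007679131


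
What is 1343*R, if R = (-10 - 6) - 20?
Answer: -48348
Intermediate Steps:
R = -36 (R = -16 - 20 = -36)
1343*R = 1343*(-36) = -48348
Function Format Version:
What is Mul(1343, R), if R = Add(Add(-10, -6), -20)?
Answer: -48348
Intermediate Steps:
R = -36 (R = Add(-16, -20) = -36)
Mul(1343, R) = Mul(1343, -36) = -48348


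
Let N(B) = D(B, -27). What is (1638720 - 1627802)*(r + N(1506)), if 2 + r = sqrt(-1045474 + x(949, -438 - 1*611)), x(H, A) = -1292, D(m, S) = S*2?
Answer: -611408 + 10918*I*sqrt(1046766) ≈ -6.1141e+5 + 1.117e+7*I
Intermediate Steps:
D(m, S) = 2*S
N(B) = -54 (N(B) = 2*(-27) = -54)
r = -2 + I*sqrt(1046766) (r = -2 + sqrt(-1045474 - 1292) = -2 + sqrt(-1046766) = -2 + I*sqrt(1046766) ≈ -2.0 + 1023.1*I)
(1638720 - 1627802)*(r + N(1506)) = (1638720 - 1627802)*((-2 + I*sqrt(1046766)) - 54) = 10918*(-56 + I*sqrt(1046766)) = -611408 + 10918*I*sqrt(1046766)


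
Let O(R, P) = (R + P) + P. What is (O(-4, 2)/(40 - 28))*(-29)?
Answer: 0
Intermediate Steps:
O(R, P) = R + 2*P (O(R, P) = (P + R) + P = R + 2*P)
(O(-4, 2)/(40 - 28))*(-29) = ((-4 + 2*2)/(40 - 28))*(-29) = ((-4 + 4)/12)*(-29) = ((1/12)*0)*(-29) = 0*(-29) = 0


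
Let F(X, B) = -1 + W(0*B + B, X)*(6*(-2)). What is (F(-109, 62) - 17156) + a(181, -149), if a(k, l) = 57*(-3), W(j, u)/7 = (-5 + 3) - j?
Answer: -11952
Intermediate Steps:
W(j, u) = -14 - 7*j (W(j, u) = 7*((-5 + 3) - j) = 7*(-2 - j) = -14 - 7*j)
F(X, B) = 167 + 84*B (F(X, B) = -1 + (-14 - 7*(0*B + B))*(6*(-2)) = -1 + (-14 - 7*(0 + B))*(-12) = -1 + (-14 - 7*B)*(-12) = -1 + (168 + 84*B) = 167 + 84*B)
a(k, l) = -171
(F(-109, 62) - 17156) + a(181, -149) = ((167 + 84*62) - 17156) - 171 = ((167 + 5208) - 17156) - 171 = (5375 - 17156) - 171 = -11781 - 171 = -11952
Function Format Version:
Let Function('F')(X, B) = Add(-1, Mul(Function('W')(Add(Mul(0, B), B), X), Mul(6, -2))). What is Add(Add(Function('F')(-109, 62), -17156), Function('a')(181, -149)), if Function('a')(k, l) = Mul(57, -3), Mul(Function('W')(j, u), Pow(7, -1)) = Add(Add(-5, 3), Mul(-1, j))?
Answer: -11952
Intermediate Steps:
Function('W')(j, u) = Add(-14, Mul(-7, j)) (Function('W')(j, u) = Mul(7, Add(Add(-5, 3), Mul(-1, j))) = Mul(7, Add(-2, Mul(-1, j))) = Add(-14, Mul(-7, j)))
Function('F')(X, B) = Add(167, Mul(84, B)) (Function('F')(X, B) = Add(-1, Mul(Add(-14, Mul(-7, Add(Mul(0, B), B))), Mul(6, -2))) = Add(-1, Mul(Add(-14, Mul(-7, Add(0, B))), -12)) = Add(-1, Mul(Add(-14, Mul(-7, B)), -12)) = Add(-1, Add(168, Mul(84, B))) = Add(167, Mul(84, B)))
Function('a')(k, l) = -171
Add(Add(Function('F')(-109, 62), -17156), Function('a')(181, -149)) = Add(Add(Add(167, Mul(84, 62)), -17156), -171) = Add(Add(Add(167, 5208), -17156), -171) = Add(Add(5375, -17156), -171) = Add(-11781, -171) = -11952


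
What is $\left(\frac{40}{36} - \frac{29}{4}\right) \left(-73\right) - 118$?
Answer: $\frac{11885}{36} \approx 330.14$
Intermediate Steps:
$\left(\frac{40}{36} - \frac{29}{4}\right) \left(-73\right) - 118 = \left(40 \cdot \frac{1}{36} - \frac{29}{4}\right) \left(-73\right) - 118 = \left(\frac{10}{9} - \frac{29}{4}\right) \left(-73\right) - 118 = \left(- \frac{221}{36}\right) \left(-73\right) - 118 = \frac{16133}{36} - 118 = \frac{11885}{36}$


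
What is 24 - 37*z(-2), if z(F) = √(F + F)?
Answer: 24 - 74*I ≈ 24.0 - 74.0*I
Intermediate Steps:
z(F) = √2*√F (z(F) = √(2*F) = √2*√F)
24 - 37*z(-2) = 24 - 37*√2*√(-2) = 24 - 37*√2*I*√2 = 24 - 74*I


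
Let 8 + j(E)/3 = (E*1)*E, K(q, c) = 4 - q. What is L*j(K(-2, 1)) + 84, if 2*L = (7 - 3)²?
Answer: 756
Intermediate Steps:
L = 8 (L = (7 - 3)²/2 = (½)*4² = (½)*16 = 8)
j(E) = -24 + 3*E² (j(E) = -24 + 3*((E*1)*E) = -24 + 3*(E*E) = -24 + 3*E²)
L*j(K(-2, 1)) + 84 = 8*(-24 + 3*(4 - 1*(-2))²) + 84 = 8*(-24 + 3*(4 + 2)²) + 84 = 8*(-24 + 3*6²) + 84 = 8*(-24 + 3*36) + 84 = 8*(-24 + 108) + 84 = 8*84 + 84 = 672 + 84 = 756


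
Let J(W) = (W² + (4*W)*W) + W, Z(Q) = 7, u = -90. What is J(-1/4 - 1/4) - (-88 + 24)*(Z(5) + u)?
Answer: -21245/4 ≈ -5311.3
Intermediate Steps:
J(W) = W + 5*W² (J(W) = (W² + 4*W²) + W = 5*W² + W = W + 5*W²)
J(-1/4 - 1/4) - (-88 + 24)*(Z(5) + u) = (-1/4 - 1/4)*(1 + 5*(-1/4 - 1/4)) - (-88 + 24)*(7 - 90) = (-1*¼ - 1*¼)*(1 + 5*(-1*¼ - 1*¼)) - (-64)*(-83) = (-¼ - ¼)*(1 + 5*(-¼ - ¼)) - 1*5312 = -(1 + 5*(-½))/2 - 5312 = -(1 - 5/2)/2 - 5312 = -½*(-3/2) - 5312 = ¾ - 5312 = -21245/4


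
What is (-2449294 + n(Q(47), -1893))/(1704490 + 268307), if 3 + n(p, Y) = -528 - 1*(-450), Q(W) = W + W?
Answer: -2449375/1972797 ≈ -1.2416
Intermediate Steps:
Q(W) = 2*W
n(p, Y) = -81 (n(p, Y) = -3 + (-528 - 1*(-450)) = -3 + (-528 + 450) = -3 - 78 = -81)
(-2449294 + n(Q(47), -1893))/(1704490 + 268307) = (-2449294 - 81)/(1704490 + 268307) = -2449375/1972797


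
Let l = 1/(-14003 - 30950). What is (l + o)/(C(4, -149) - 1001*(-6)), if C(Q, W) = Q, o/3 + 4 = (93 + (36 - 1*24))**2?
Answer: 743140519/135083765 ≈ 5.5013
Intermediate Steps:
l = -1/44953 (l = 1/(-44953) = -1/44953 ≈ -2.2245e-5)
o = 33063 (o = -12 + 3*(93 + (36 - 1*24))**2 = -12 + 3*(93 + (36 - 24))**2 = -12 + 3*(93 + 12)**2 = -12 + 3*105**2 = -12 + 3*11025 = -12 + 33075 = 33063)
(l + o)/(C(4, -149) - 1001*(-6)) = (-1/44953 + 33063)/(4 - 1001*(-6)) = 1486281038/(44953*(4 + 6006)) = (1486281038/44953)/6010 = (1486281038/44953)*(1/6010) = 743140519/135083765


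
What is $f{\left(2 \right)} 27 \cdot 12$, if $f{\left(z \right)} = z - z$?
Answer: $0$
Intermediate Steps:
$f{\left(z \right)} = 0$
$f{\left(2 \right)} 27 \cdot 12 = 0 \cdot 27 \cdot 12 = 0 \cdot 12 = 0$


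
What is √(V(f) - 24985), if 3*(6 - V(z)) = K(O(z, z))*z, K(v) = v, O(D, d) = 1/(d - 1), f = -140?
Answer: I*√496614079/141 ≈ 158.05*I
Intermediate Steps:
O(D, d) = 1/(-1 + d)
V(z) = 6 - z/(3*(-1 + z))
√(V(f) - 24985) = √((-18 + 17*(-140))/(3*(-1 - 140)) - 24985) = √((⅓)*(-18 - 2380)/(-141) - 24985) = √((⅓)*(-1/141)*(-2398) - 24985) = √(2398/423 - 24985) = √(-10566257/423) = I*√496614079/141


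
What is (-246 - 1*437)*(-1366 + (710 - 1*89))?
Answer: 508835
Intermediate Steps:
(-246 - 1*437)*(-1366 + (710 - 1*89)) = (-246 - 437)*(-1366 + (710 - 89)) = -683*(-1366 + 621) = -683*(-745) = 508835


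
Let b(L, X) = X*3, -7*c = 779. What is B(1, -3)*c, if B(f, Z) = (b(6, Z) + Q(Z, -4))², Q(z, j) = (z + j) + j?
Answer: -311600/7 ≈ -44514.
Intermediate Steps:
c = -779/7 (c = -⅐*779 = -779/7 ≈ -111.29)
Q(z, j) = z + 2*j (Q(z, j) = (j + z) + j = z + 2*j)
b(L, X) = 3*X
B(f, Z) = (-8 + 4*Z)² (B(f, Z) = (3*Z + (Z + 2*(-4)))² = (3*Z + (Z - 8))² = (3*Z + (-8 + Z))² = (-8 + 4*Z)²)
B(1, -3)*c = (16*(-2 - 3)²)*(-779/7) = (16*(-5)²)*(-779/7) = (16*25)*(-779/7) = 400*(-779/7) = -311600/7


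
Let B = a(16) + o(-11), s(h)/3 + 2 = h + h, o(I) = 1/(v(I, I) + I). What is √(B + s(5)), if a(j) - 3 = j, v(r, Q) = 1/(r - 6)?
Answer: √379149/94 ≈ 6.5505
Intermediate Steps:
v(r, Q) = 1/(-6 + r)
o(I) = 1/(I + 1/(-6 + I)) (o(I) = 1/(1/(-6 + I) + I) = 1/(I + 1/(-6 + I)))
a(j) = 3 + j
s(h) = -6 + 6*h (s(h) = -6 + 3*(h + h) = -6 + 3*(2*h) = -6 + 6*h)
B = 3555/188 (B = (3 + 16) + (-6 - 11)/(1 - 11*(-6 - 11)) = 19 - 17/(1 - 11*(-17)) = 19 - 17/(1 + 187) = 19 - 17/188 = 3555/188 ≈ 18.910)
√(B + s(5)) = √(3555/188 + (-6 + 6*5)) = √(3555/188 + (-6 + 30)) = √(3555/188 + 24) = √(8067/188) = √379149/94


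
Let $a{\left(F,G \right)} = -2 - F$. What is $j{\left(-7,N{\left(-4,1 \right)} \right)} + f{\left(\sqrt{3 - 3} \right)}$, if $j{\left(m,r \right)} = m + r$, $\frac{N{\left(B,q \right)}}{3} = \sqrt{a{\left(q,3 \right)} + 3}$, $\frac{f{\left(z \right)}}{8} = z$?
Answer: $-7$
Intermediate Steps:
$f{\left(z \right)} = 8 z$
$N{\left(B,q \right)} = 3 \sqrt{1 - q}$ ($N{\left(B,q \right)} = 3 \sqrt{\left(-2 - q\right) + 3} = 3 \sqrt{1 - q}$)
$j{\left(-7,N{\left(-4,1 \right)} \right)} + f{\left(\sqrt{3 - 3} \right)} = \left(-7 + 3 \sqrt{1 - 1}\right) + 8 \sqrt{3 - 3} = \left(-7 + 3 \sqrt{1 - 1}\right) + 8 \sqrt{0} = \left(-7 + 3 \sqrt{0}\right) + 8 \cdot 0 = \left(-7 + 3 \cdot 0\right) + 0 = \left(-7 + 0\right) + 0 = -7 + 0 = -7$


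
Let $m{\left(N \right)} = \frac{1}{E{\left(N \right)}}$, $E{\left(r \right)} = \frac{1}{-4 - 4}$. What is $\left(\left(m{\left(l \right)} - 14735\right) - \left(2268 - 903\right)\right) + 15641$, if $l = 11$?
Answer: $-467$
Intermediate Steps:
$E{\left(r \right)} = - \frac{1}{8}$ ($E{\left(r \right)} = \frac{1}{-8} = - \frac{1}{8}$)
$m{\left(N \right)} = -8$ ($m{\left(N \right)} = \frac{1}{- \frac{1}{8}} = -8$)
$\left(\left(m{\left(l \right)} - 14735\right) - \left(2268 - 903\right)\right) + 15641 = \left(\left(-8 - 14735\right) - \left(2268 - 903\right)\right) + 15641 = \left(-14743 - 1365\right) + 15641 = -16108 + 15641 = -467$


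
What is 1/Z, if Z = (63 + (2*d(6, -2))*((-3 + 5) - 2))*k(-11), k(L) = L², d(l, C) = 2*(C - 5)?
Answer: 1/7623 ≈ 0.00013118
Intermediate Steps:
d(l, C) = -10 + 2*C (d(l, C) = 2*(-5 + C) = -10 + 2*C)
Z = 7623 (Z = (63 + (2*(-10 + 2*(-2)))*((-3 + 5) - 2))*(-11)² = (63 + (2*(-10 - 4))*(2 - 2))*121 = (63 + (2*(-14))*0)*121 = (63 - 28*0)*121 = (63 + 0)*121 = 63*121 = 7623)
1/Z = 1/7623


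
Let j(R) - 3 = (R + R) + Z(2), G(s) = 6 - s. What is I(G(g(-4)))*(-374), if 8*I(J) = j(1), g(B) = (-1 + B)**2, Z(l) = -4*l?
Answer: 561/4 ≈ 140.25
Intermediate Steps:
j(R) = -5 + 2*R (j(R) = 3 + ((R + R) - 4*2) = 3 + (2*R - 8) = 3 + (-8 + 2*R) = -5 + 2*R)
I(J) = -3/8 (I(J) = (-5 + 2*1)/8 = (-5 + 2)/8 = (1/8)*(-3) = -3/8)
I(G(g(-4)))*(-374) = -3/8*(-374) = 561/4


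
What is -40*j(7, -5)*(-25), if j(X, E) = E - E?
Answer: 0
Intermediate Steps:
j(X, E) = 0
-40*j(7, -5)*(-25) = -40*0*(-25) = 0*(-25) = 0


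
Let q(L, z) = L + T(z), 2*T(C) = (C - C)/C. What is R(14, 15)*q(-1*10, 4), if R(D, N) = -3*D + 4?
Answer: 380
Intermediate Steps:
R(D, N) = 4 - 3*D
T(C) = 0 (T(C) = ((C - C)/C)/2 = (0/C)/2 = (1/2)*0 = 0)
q(L, z) = L (q(L, z) = L + 0 = L)
R(14, 15)*q(-1*10, 4) = (4 - 3*14)*(-1*10) = (4 - 42)*(-10) = -38*(-10) = 380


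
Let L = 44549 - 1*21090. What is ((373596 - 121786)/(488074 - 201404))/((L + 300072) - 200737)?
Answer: 25181/3520135598 ≈ 7.1534e-6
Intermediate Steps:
L = 23459 (L = 44549 - 21090 = 23459)
((373596 - 121786)/(488074 - 201404))/((L + 300072) - 200737) = ((373596 - 121786)/(488074 - 201404))/((23459 + 300072) - 200737) = (251810/286670)/(323531 - 200737) = (251810*(1/286670))/122794 = (25181/28667)*(1/122794) = 25181/3520135598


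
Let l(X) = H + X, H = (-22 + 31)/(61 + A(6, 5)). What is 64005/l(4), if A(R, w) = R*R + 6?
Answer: 6592515/421 ≈ 15659.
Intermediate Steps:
A(R, w) = 6 + R² (A(R, w) = R² + 6 = 6 + R²)
H = 9/103 (H = (-22 + 31)/(61 + (6 + 6²)) = 9/(61 + (6 + 36)) = 9/(61 + 42) = 9/103 ≈ 0.087379)
l(X) = 9/103 + X
64005/l(4) = 64005/(9/103 + 4) = 64005/(421/103) = 64005*(103/421) = 6592515/421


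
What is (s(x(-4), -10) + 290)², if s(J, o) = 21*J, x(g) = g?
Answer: 42436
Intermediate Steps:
(s(x(-4), -10) + 290)² = (21*(-4) + 290)² = (-84 + 290)² = 206² = 42436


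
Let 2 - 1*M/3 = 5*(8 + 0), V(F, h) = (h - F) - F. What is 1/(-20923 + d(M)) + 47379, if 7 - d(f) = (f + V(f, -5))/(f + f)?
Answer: 225938084853/4768739 ≈ 47379.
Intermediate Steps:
V(F, h) = h - 2*F
M = -114 (M = 6 - 15*(8 + 0) = 6 - 15*8 = 6 - 3*40 = 6 - 120 = -114)
d(f) = 7 - (-5 - f)/(2*f) (d(f) = 7 - (f + (-5 - 2*f))/(f + f) = 7 - (-5 - f)/(2*f))
1/(-20923 + d(M)) + 47379 = 1/(-20923 + (5/2)*(1 + 3*(-114))/(-114)) + 47379 = 1/(-20923 + (5/2)*(-1/114)*(1 - 342)) + 47379 = 1/(-20923 + (5/2)*(-1/114)*(-341)) + 47379 = 1/(-20923 + 1705/228) + 47379 = 1/(-4768739/228) + 47379 = -228/4768739 + 47379 = 225938084853/4768739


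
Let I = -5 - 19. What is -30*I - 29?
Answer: 691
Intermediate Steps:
I = -24
-30*I - 29 = -30*(-24) - 29 = 720 - 29 = 691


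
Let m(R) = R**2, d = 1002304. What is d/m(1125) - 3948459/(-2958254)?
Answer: 7962338239091/3744040218750 ≈ 2.1267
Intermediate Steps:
d/m(1125) - 3948459/(-2958254) = 1002304/(1125**2) - 3948459/(-2958254) = 1002304/1265625 - 3948459*(-1/2958254) = 1002304*(1/1265625) + 3948459/2958254 = 1002304/1265625 + 3948459/2958254 = 7962338239091/3744040218750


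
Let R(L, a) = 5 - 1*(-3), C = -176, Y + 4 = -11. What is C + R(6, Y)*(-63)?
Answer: -680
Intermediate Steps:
Y = -15 (Y = -4 - 11 = -15)
R(L, a) = 8 (R(L, a) = 5 + 3 = 8)
C + R(6, Y)*(-63) = -176 + 8*(-63) = -176 - 504 = -680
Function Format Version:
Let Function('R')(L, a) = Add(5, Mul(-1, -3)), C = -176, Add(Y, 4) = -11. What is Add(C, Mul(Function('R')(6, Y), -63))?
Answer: -680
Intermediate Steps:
Y = -15 (Y = Add(-4, -11) = -15)
Function('R')(L, a) = 8 (Function('R')(L, a) = Add(5, 3) = 8)
Add(C, Mul(Function('R')(6, Y), -63)) = Add(-176, Mul(8, -63)) = Add(-176, -504) = -680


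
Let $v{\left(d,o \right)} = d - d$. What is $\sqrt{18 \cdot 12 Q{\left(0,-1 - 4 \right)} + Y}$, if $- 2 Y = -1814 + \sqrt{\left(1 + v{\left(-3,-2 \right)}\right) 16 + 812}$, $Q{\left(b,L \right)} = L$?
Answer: $\sqrt{-173 - 3 \sqrt{23}} \approx 13.689 i$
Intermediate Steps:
$v{\left(d,o \right)} = 0$
$Y = 907 - 3 \sqrt{23}$ ($Y = - \frac{-1814 + \sqrt{\left(1 + 0\right) 16 + 812}}{2} = - \frac{-1814 + \sqrt{1 \cdot 16 + 812}}{2} = - \frac{-1814 + \sqrt{16 + 812}}{2} = - \frac{-1814 + \sqrt{828}}{2} = - \frac{-1814 + 6 \sqrt{23}}{2} = 907 - 3 \sqrt{23} \approx 892.61$)
$\sqrt{18 \cdot 12 Q{\left(0,-1 - 4 \right)} + Y} = \sqrt{18 \cdot 12 \left(-1 - 4\right) + \left(907 - 3 \sqrt{23}\right)} = \sqrt{216 \left(-1 - 4\right) + \left(907 - 3 \sqrt{23}\right)} = \sqrt{216 \left(-5\right) + \left(907 - 3 \sqrt{23}\right)} = \sqrt{-1080 + \left(907 - 3 \sqrt{23}\right)} = \sqrt{-173 - 3 \sqrt{23}}$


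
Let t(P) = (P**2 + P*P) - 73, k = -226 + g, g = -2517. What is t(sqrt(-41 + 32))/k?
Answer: 7/211 ≈ 0.033175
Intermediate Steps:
k = -2743 (k = -226 - 2517 = -2743)
t(P) = -73 + 2*P**2 (t(P) = (P**2 + P**2) - 73 = 2*P**2 - 73 = -73 + 2*P**2)
t(sqrt(-41 + 32))/k = (-73 + 2*(sqrt(-41 + 32))**2)/(-2743) = (-73 + 2*(sqrt(-9))**2)*(-1/2743) = (-73 + 2*(3*I)**2)*(-1/2743) = (-73 + 2*(-9))*(-1/2743) = (-73 - 18)*(-1/2743) = -91*(-1/2743) = 7/211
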